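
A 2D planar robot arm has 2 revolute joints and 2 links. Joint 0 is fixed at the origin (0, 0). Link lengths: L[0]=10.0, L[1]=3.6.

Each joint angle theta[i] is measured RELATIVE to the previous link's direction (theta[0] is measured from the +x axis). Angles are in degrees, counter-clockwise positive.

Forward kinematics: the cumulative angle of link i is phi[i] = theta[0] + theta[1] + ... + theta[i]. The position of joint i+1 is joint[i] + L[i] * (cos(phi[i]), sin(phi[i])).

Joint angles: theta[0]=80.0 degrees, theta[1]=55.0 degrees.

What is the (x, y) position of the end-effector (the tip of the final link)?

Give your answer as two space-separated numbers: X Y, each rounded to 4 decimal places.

joint[0] = (0.0000, 0.0000)  (base)
link 0: phi[0] = 80 = 80 deg
  cos(80 deg) = 0.1736, sin(80 deg) = 0.9848
  joint[1] = (0.0000, 0.0000) + 10 * (0.1736, 0.9848) = (0.0000 + 1.7365, 0.0000 + 9.8481) = (1.7365, 9.8481)
link 1: phi[1] = 80 + 55 = 135 deg
  cos(135 deg) = -0.7071, sin(135 deg) = 0.7071
  joint[2] = (1.7365, 9.8481) + 3.6 * (-0.7071, 0.7071) = (1.7365 + -2.5456, 9.8481 + 2.5456) = (-0.8091, 12.3937)
End effector: (-0.8091, 12.3937)

Answer: -0.8091 12.3937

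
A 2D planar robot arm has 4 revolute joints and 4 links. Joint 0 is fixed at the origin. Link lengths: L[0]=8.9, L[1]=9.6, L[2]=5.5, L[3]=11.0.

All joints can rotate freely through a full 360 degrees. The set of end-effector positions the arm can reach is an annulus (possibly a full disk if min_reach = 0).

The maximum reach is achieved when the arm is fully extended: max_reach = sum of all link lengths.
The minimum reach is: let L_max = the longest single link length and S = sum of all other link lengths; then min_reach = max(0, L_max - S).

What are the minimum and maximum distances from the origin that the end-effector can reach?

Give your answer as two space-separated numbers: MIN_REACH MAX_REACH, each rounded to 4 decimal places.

Answer: 0.0000 35.0000

Derivation:
Link lengths: [8.9, 9.6, 5.5, 11.0]
max_reach = 8.9 + 9.6 + 5.5 + 11 = 35
L_max = max([8.9, 9.6, 5.5, 11.0]) = 11
S (sum of others) = 35 - 11 = 24
min_reach = max(0, 11 - 24) = max(0, -13) = 0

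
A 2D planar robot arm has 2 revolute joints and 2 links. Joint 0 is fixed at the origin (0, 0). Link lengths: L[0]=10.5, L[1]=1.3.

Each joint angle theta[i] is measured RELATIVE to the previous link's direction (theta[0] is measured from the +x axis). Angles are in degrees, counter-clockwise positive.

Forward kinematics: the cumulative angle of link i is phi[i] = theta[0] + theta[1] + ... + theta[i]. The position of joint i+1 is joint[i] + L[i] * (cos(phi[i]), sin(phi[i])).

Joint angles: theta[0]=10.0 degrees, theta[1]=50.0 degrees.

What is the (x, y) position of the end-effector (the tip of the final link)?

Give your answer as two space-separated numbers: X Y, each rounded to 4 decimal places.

joint[0] = (0.0000, 0.0000)  (base)
link 0: phi[0] = 10 = 10 deg
  cos(10 deg) = 0.9848, sin(10 deg) = 0.1736
  joint[1] = (0.0000, 0.0000) + 10.5 * (0.9848, 0.1736) = (0.0000 + 10.3405, 0.0000 + 1.8233) = (10.3405, 1.8233)
link 1: phi[1] = 10 + 50 = 60 deg
  cos(60 deg) = 0.5000, sin(60 deg) = 0.8660
  joint[2] = (10.3405, 1.8233) + 1.3 * (0.5000, 0.8660) = (10.3405 + 0.6500, 1.8233 + 1.1258) = (10.9905, 2.9491)
End effector: (10.9905, 2.9491)

Answer: 10.9905 2.9491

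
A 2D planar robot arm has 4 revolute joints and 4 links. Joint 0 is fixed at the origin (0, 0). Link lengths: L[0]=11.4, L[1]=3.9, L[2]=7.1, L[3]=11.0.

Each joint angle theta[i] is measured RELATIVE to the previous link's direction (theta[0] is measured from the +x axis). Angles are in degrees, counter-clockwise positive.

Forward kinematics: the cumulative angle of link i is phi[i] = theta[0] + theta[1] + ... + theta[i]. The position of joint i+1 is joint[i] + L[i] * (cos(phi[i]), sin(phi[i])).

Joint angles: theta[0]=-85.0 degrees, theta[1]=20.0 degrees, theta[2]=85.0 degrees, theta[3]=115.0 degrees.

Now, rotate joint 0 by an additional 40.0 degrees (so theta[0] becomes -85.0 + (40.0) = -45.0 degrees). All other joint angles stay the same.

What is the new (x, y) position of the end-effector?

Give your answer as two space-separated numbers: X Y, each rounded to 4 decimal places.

joint[0] = (0.0000, 0.0000)  (base)
link 0: phi[0] = -45 = -45 deg
  cos(-45 deg) = 0.7071, sin(-45 deg) = -0.7071
  joint[1] = (0.0000, 0.0000) + 11.4 * (0.7071, -0.7071) = (0.0000 + 8.0610, 0.0000 + -8.0610) = (8.0610, -8.0610)
link 1: phi[1] = -45 + 20 = -25 deg
  cos(-25 deg) = 0.9063, sin(-25 deg) = -0.4226
  joint[2] = (8.0610, -8.0610) + 3.9 * (0.9063, -0.4226) = (8.0610 + 3.5346, -8.0610 + -1.6482) = (11.5956, -9.7092)
link 2: phi[2] = -45 + 20 + 85 = 60 deg
  cos(60 deg) = 0.5000, sin(60 deg) = 0.8660
  joint[3] = (11.5956, -9.7092) + 7.1 * (0.5000, 0.8660) = (11.5956 + 3.5500, -9.7092 + 6.1488) = (15.1456, -3.5604)
link 3: phi[3] = -45 + 20 + 85 + 115 = 175 deg
  cos(175 deg) = -0.9962, sin(175 deg) = 0.0872
  joint[4] = (15.1456, -3.5604) + 11 * (-0.9962, 0.0872) = (15.1456 + -10.9581, -3.5604 + 0.9587) = (4.1875, -2.6017)
End effector: (4.1875, -2.6017)

Answer: 4.1875 -2.6017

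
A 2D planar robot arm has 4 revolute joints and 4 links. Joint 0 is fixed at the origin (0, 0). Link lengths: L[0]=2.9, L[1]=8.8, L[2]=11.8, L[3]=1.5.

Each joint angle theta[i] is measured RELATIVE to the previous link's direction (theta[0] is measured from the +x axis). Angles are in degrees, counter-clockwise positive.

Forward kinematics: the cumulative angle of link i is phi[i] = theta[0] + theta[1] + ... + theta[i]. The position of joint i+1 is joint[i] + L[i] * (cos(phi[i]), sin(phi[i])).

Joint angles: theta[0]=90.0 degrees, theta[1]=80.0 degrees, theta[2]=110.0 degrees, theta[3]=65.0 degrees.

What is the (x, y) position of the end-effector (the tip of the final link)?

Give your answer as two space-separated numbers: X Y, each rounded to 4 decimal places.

joint[0] = (0.0000, 0.0000)  (base)
link 0: phi[0] = 90 = 90 deg
  cos(90 deg) = 0.0000, sin(90 deg) = 1.0000
  joint[1] = (0.0000, 0.0000) + 2.9 * (0.0000, 1.0000) = (0.0000 + 0.0000, 0.0000 + 2.9000) = (0.0000, 2.9000)
link 1: phi[1] = 90 + 80 = 170 deg
  cos(170 deg) = -0.9848, sin(170 deg) = 0.1736
  joint[2] = (0.0000, 2.9000) + 8.8 * (-0.9848, 0.1736) = (0.0000 + -8.6663, 2.9000 + 1.5281) = (-8.6663, 4.4281)
link 2: phi[2] = 90 + 80 + 110 = 280 deg
  cos(280 deg) = 0.1736, sin(280 deg) = -0.9848
  joint[3] = (-8.6663, 4.4281) + 11.8 * (0.1736, -0.9848) = (-8.6663 + 2.0490, 4.4281 + -11.6207) = (-6.6173, -7.1926)
link 3: phi[3] = 90 + 80 + 110 + 65 = 345 deg
  cos(345 deg) = 0.9659, sin(345 deg) = -0.2588
  joint[4] = (-6.6173, -7.1926) + 1.5 * (0.9659, -0.2588) = (-6.6173 + 1.4489, -7.1926 + -0.3882) = (-5.1684, -7.5809)
End effector: (-5.1684, -7.5809)

Answer: -5.1684 -7.5809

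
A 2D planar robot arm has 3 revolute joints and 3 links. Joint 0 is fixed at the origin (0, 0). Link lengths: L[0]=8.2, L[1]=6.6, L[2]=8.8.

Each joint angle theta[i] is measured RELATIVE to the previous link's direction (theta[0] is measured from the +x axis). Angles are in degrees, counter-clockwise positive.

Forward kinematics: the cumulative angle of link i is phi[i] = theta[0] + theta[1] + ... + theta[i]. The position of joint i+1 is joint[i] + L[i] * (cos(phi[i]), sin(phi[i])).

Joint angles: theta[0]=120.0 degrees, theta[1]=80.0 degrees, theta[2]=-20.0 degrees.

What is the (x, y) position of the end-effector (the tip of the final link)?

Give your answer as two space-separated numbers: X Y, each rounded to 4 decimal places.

Answer: -19.1020 4.8441

Derivation:
joint[0] = (0.0000, 0.0000)  (base)
link 0: phi[0] = 120 = 120 deg
  cos(120 deg) = -0.5000, sin(120 deg) = 0.8660
  joint[1] = (0.0000, 0.0000) + 8.2 * (-0.5000, 0.8660) = (0.0000 + -4.1000, 0.0000 + 7.1014) = (-4.1000, 7.1014)
link 1: phi[1] = 120 + 80 = 200 deg
  cos(200 deg) = -0.9397, sin(200 deg) = -0.3420
  joint[2] = (-4.1000, 7.1014) + 6.6 * (-0.9397, -0.3420) = (-4.1000 + -6.2020, 7.1014 + -2.2573) = (-10.3020, 4.8441)
link 2: phi[2] = 120 + 80 + -20 = 180 deg
  cos(180 deg) = -1.0000, sin(180 deg) = 0.0000
  joint[3] = (-10.3020, 4.8441) + 8.8 * (-1.0000, 0.0000) = (-10.3020 + -8.8000, 4.8441 + 0.0000) = (-19.1020, 4.8441)
End effector: (-19.1020, 4.8441)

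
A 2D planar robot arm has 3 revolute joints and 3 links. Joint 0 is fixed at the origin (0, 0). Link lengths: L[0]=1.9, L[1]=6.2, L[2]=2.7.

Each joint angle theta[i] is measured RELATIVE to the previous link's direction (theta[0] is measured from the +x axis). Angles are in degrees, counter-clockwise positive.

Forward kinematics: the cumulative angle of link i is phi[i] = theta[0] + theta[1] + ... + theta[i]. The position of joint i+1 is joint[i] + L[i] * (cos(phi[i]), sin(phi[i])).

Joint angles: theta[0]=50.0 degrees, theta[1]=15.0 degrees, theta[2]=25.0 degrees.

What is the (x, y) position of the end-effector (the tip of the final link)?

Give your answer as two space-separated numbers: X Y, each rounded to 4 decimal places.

Answer: 3.8415 9.7746

Derivation:
joint[0] = (0.0000, 0.0000)  (base)
link 0: phi[0] = 50 = 50 deg
  cos(50 deg) = 0.6428, sin(50 deg) = 0.7660
  joint[1] = (0.0000, 0.0000) + 1.9 * (0.6428, 0.7660) = (0.0000 + 1.2213, 0.0000 + 1.4555) = (1.2213, 1.4555)
link 1: phi[1] = 50 + 15 = 65 deg
  cos(65 deg) = 0.4226, sin(65 deg) = 0.9063
  joint[2] = (1.2213, 1.4555) + 6.2 * (0.4226, 0.9063) = (1.2213 + 2.6202, 1.4555 + 5.6191) = (3.8415, 7.0746)
link 2: phi[2] = 50 + 15 + 25 = 90 deg
  cos(90 deg) = 0.0000, sin(90 deg) = 1.0000
  joint[3] = (3.8415, 7.0746) + 2.7 * (0.0000, 1.0000) = (3.8415 + 0.0000, 7.0746 + 2.7000) = (3.8415, 9.7746)
End effector: (3.8415, 9.7746)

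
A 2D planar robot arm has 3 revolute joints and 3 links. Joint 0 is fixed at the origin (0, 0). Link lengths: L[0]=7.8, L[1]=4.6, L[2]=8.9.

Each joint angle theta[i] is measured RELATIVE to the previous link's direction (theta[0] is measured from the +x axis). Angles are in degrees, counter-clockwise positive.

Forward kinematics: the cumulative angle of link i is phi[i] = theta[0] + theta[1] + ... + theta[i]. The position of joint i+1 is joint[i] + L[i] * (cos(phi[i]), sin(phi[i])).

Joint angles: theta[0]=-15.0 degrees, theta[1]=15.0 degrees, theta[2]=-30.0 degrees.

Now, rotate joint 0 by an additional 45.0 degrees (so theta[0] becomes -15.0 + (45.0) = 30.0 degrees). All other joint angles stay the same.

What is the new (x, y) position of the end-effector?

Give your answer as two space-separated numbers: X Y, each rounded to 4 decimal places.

joint[0] = (0.0000, 0.0000)  (base)
link 0: phi[0] = 30 = 30 deg
  cos(30 deg) = 0.8660, sin(30 deg) = 0.5000
  joint[1] = (0.0000, 0.0000) + 7.8 * (0.8660, 0.5000) = (0.0000 + 6.7550, 0.0000 + 3.9000) = (6.7550, 3.9000)
link 1: phi[1] = 30 + 15 = 45 deg
  cos(45 deg) = 0.7071, sin(45 deg) = 0.7071
  joint[2] = (6.7550, 3.9000) + 4.6 * (0.7071, 0.7071) = (6.7550 + 3.2527, 3.9000 + 3.2527) = (10.0077, 7.1527)
link 2: phi[2] = 30 + 15 + -30 = 15 deg
  cos(15 deg) = 0.9659, sin(15 deg) = 0.2588
  joint[3] = (10.0077, 7.1527) + 8.9 * (0.9659, 0.2588) = (10.0077 + 8.5967, 7.1527 + 2.3035) = (18.6044, 9.4562)
End effector: (18.6044, 9.4562)

Answer: 18.6044 9.4562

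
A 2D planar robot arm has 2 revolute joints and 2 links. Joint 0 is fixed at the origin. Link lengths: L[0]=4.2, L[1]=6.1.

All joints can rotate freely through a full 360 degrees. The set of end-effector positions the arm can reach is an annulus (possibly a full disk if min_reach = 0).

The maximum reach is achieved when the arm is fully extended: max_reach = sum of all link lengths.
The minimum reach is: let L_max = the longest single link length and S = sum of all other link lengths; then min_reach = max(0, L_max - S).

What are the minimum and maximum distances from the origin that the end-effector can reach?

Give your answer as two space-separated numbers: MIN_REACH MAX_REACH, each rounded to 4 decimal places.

Answer: 1.9000 10.3000

Derivation:
Link lengths: [4.2, 6.1]
max_reach = 4.2 + 6.1 = 10.3
L_max = max([4.2, 6.1]) = 6.1
S (sum of others) = 10.3 - 6.1 = 4.2
min_reach = max(0, 6.1 - 4.2) = max(0, 1.9) = 1.9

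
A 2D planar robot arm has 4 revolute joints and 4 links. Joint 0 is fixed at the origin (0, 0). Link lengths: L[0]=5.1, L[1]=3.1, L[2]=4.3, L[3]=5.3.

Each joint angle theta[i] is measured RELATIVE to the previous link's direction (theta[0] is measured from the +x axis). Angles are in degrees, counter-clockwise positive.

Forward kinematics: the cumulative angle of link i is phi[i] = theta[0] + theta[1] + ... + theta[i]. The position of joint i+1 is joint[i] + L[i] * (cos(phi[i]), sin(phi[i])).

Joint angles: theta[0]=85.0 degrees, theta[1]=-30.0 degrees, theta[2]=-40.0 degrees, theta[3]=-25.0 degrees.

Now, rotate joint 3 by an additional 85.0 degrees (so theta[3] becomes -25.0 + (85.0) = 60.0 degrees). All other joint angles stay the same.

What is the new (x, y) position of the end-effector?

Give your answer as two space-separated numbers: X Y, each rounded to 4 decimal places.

joint[0] = (0.0000, 0.0000)  (base)
link 0: phi[0] = 85 = 85 deg
  cos(85 deg) = 0.0872, sin(85 deg) = 0.9962
  joint[1] = (0.0000, 0.0000) + 5.1 * (0.0872, 0.9962) = (0.0000 + 0.4445, 0.0000 + 5.0806) = (0.4445, 5.0806)
link 1: phi[1] = 85 + -30 = 55 deg
  cos(55 deg) = 0.5736, sin(55 deg) = 0.8192
  joint[2] = (0.4445, 5.0806) + 3.1 * (0.5736, 0.8192) = (0.4445 + 1.7781, 5.0806 + 2.5394) = (2.2226, 7.6200)
link 2: phi[2] = 85 + -30 + -40 = 15 deg
  cos(15 deg) = 0.9659, sin(15 deg) = 0.2588
  joint[3] = (2.2226, 7.6200) + 4.3 * (0.9659, 0.2588) = (2.2226 + 4.1535, 7.6200 + 1.1129) = (6.3761, 8.7329)
link 3: phi[3] = 85 + -30 + -40 + 60 = 75 deg
  cos(75 deg) = 0.2588, sin(75 deg) = 0.9659
  joint[4] = (6.3761, 8.7329) + 5.3 * (0.2588, 0.9659) = (6.3761 + 1.3717, 8.7329 + 5.1194) = (7.7478, 13.8523)
End effector: (7.7478, 13.8523)

Answer: 7.7478 13.8523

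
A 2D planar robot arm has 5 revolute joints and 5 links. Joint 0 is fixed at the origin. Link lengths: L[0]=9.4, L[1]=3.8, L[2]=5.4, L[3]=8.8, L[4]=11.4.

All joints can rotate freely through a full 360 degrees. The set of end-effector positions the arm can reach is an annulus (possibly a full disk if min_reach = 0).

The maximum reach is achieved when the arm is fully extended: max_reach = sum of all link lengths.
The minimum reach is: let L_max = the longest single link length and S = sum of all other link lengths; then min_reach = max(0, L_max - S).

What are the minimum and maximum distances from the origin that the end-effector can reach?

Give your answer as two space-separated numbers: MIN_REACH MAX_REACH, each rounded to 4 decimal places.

Answer: 0.0000 38.8000

Derivation:
Link lengths: [9.4, 3.8, 5.4, 8.8, 11.4]
max_reach = 9.4 + 3.8 + 5.4 + 8.8 + 11.4 = 38.8
L_max = max([9.4, 3.8, 5.4, 8.8, 11.4]) = 11.4
S (sum of others) = 38.8 - 11.4 = 27.4
min_reach = max(0, 11.4 - 27.4) = max(0, -16) = 0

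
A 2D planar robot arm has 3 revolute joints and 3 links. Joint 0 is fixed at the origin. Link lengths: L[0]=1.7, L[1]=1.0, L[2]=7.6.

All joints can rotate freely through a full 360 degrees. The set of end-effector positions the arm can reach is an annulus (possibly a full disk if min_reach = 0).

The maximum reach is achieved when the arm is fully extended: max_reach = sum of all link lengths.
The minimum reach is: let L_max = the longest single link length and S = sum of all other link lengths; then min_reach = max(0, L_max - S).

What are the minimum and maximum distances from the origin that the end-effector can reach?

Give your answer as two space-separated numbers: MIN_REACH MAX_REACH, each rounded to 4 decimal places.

Link lengths: [1.7, 1.0, 7.6]
max_reach = 1.7 + 1 + 7.6 = 10.3
L_max = max([1.7, 1.0, 7.6]) = 7.6
S (sum of others) = 10.3 - 7.6 = 2.7
min_reach = max(0, 7.6 - 2.7) = max(0, 4.9) = 4.9

Answer: 4.9000 10.3000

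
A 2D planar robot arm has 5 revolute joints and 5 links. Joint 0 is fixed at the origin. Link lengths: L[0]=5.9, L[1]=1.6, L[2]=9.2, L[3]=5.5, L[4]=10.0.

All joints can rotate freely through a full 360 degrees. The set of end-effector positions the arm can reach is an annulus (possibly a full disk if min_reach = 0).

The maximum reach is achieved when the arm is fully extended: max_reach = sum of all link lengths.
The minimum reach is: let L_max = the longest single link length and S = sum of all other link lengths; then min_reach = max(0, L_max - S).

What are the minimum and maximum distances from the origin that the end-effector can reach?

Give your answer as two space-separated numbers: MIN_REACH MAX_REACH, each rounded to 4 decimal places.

Answer: 0.0000 32.2000

Derivation:
Link lengths: [5.9, 1.6, 9.2, 5.5, 10.0]
max_reach = 5.9 + 1.6 + 9.2 + 5.5 + 10 = 32.2
L_max = max([5.9, 1.6, 9.2, 5.5, 10.0]) = 10
S (sum of others) = 32.2 - 10 = 22.2
min_reach = max(0, 10 - 22.2) = max(0, -12.2) = 0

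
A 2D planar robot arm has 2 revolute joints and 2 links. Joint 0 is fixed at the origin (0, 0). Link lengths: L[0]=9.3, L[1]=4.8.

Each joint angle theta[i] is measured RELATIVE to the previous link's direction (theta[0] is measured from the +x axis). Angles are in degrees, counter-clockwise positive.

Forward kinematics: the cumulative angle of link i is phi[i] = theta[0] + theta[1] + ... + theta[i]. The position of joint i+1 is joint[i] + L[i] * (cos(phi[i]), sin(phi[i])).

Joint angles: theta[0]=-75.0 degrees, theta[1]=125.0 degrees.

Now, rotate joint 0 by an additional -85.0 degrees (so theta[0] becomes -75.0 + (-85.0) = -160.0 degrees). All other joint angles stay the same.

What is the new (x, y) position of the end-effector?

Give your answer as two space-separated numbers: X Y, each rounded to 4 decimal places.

joint[0] = (0.0000, 0.0000)  (base)
link 0: phi[0] = -160 = -160 deg
  cos(-160 deg) = -0.9397, sin(-160 deg) = -0.3420
  joint[1] = (0.0000, 0.0000) + 9.3 * (-0.9397, -0.3420) = (0.0000 + -8.7391, 0.0000 + -3.1808) = (-8.7391, -3.1808)
link 1: phi[1] = -160 + 125 = -35 deg
  cos(-35 deg) = 0.8192, sin(-35 deg) = -0.5736
  joint[2] = (-8.7391, -3.1808) + 4.8 * (0.8192, -0.5736) = (-8.7391 + 3.9319, -3.1808 + -2.7532) = (-4.8072, -5.9340)
End effector: (-4.8072, -5.9340)

Answer: -4.8072 -5.9340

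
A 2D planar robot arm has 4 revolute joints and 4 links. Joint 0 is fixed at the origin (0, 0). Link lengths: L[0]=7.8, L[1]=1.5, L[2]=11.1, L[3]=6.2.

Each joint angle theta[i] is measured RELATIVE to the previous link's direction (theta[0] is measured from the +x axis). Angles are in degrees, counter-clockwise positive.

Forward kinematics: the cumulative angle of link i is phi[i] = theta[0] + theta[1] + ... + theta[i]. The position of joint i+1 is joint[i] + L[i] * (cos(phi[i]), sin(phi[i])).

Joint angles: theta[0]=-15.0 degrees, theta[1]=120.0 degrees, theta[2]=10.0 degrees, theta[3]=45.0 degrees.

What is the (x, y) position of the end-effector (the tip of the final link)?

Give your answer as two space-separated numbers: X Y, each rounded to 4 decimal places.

Answer: -3.3712 11.6106

Derivation:
joint[0] = (0.0000, 0.0000)  (base)
link 0: phi[0] = -15 = -15 deg
  cos(-15 deg) = 0.9659, sin(-15 deg) = -0.2588
  joint[1] = (0.0000, 0.0000) + 7.8 * (0.9659, -0.2588) = (0.0000 + 7.5342, 0.0000 + -2.0188) = (7.5342, -2.0188)
link 1: phi[1] = -15 + 120 = 105 deg
  cos(105 deg) = -0.2588, sin(105 deg) = 0.9659
  joint[2] = (7.5342, -2.0188) + 1.5 * (-0.2588, 0.9659) = (7.5342 + -0.3882, -2.0188 + 1.4489) = (7.1460, -0.5699)
link 2: phi[2] = -15 + 120 + 10 = 115 deg
  cos(115 deg) = -0.4226, sin(115 deg) = 0.9063
  joint[3] = (7.1460, -0.5699) + 11.1 * (-0.4226, 0.9063) = (7.1460 + -4.6911, -0.5699 + 10.0600) = (2.4549, 9.4901)
link 3: phi[3] = -15 + 120 + 10 + 45 = 160 deg
  cos(160 deg) = -0.9397, sin(160 deg) = 0.3420
  joint[4] = (2.4549, 9.4901) + 6.2 * (-0.9397, 0.3420) = (2.4549 + -5.8261, 9.4901 + 2.1205) = (-3.3712, 11.6106)
End effector: (-3.3712, 11.6106)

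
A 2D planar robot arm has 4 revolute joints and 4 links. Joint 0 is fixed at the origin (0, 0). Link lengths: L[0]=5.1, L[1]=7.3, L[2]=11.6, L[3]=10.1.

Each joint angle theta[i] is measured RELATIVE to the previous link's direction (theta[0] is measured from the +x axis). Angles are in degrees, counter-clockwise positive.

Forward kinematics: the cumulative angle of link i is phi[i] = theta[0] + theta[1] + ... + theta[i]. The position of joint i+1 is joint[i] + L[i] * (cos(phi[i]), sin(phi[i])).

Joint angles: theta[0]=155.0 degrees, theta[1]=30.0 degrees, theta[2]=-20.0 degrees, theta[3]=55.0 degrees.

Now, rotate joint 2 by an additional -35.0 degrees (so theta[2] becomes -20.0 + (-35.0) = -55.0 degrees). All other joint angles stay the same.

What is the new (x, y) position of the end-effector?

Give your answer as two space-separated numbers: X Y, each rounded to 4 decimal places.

Answer: -29.4123 9.5250

Derivation:
joint[0] = (0.0000, 0.0000)  (base)
link 0: phi[0] = 155 = 155 deg
  cos(155 deg) = -0.9063, sin(155 deg) = 0.4226
  joint[1] = (0.0000, 0.0000) + 5.1 * (-0.9063, 0.4226) = (0.0000 + -4.6222, 0.0000 + 2.1554) = (-4.6222, 2.1554)
link 1: phi[1] = 155 + 30 = 185 deg
  cos(185 deg) = -0.9962, sin(185 deg) = -0.0872
  joint[2] = (-4.6222, 2.1554) + 7.3 * (-0.9962, -0.0872) = (-4.6222 + -7.2722, 2.1554 + -0.6362) = (-11.8944, 1.5191)
link 2: phi[2] = 155 + 30 + -55 = 130 deg
  cos(130 deg) = -0.6428, sin(130 deg) = 0.7660
  joint[3] = (-11.8944, 1.5191) + 11.6 * (-0.6428, 0.7660) = (-11.8944 + -7.4563, 1.5191 + 8.8861) = (-19.3507, 10.4052)
link 3: phi[3] = 155 + 30 + -55 + 55 = 185 deg
  cos(185 deg) = -0.9962, sin(185 deg) = -0.0872
  joint[4] = (-19.3507, 10.4052) + 10.1 * (-0.9962, -0.0872) = (-19.3507 + -10.0616, 10.4052 + -0.8803) = (-29.4123, 9.5250)
End effector: (-29.4123, 9.5250)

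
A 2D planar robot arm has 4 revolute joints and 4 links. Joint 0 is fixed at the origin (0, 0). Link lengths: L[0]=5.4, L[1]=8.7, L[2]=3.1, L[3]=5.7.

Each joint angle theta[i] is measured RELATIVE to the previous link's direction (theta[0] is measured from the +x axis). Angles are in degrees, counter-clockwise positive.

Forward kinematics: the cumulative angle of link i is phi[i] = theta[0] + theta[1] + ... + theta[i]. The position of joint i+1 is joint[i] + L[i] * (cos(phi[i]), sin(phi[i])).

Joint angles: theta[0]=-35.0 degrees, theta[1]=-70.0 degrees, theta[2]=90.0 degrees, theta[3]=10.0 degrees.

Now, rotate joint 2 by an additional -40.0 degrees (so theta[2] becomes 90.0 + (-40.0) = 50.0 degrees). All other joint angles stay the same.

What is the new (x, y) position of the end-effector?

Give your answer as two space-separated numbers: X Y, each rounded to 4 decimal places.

Answer: 7.9803 -18.0707

Derivation:
joint[0] = (0.0000, 0.0000)  (base)
link 0: phi[0] = -35 = -35 deg
  cos(-35 deg) = 0.8192, sin(-35 deg) = -0.5736
  joint[1] = (0.0000, 0.0000) + 5.4 * (0.8192, -0.5736) = (0.0000 + 4.4234, 0.0000 + -3.0973) = (4.4234, -3.0973)
link 1: phi[1] = -35 + -70 = -105 deg
  cos(-105 deg) = -0.2588, sin(-105 deg) = -0.9659
  joint[2] = (4.4234, -3.0973) + 8.7 * (-0.2588, -0.9659) = (4.4234 + -2.2517, -3.0973 + -8.4036) = (2.1717, -11.5009)
link 2: phi[2] = -35 + -70 + 50 = -55 deg
  cos(-55 deg) = 0.5736, sin(-55 deg) = -0.8192
  joint[3] = (2.1717, -11.5009) + 3.1 * (0.5736, -0.8192) = (2.1717 + 1.7781, -11.5009 + -2.5394) = (3.9498, -14.0402)
link 3: phi[3] = -35 + -70 + 50 + 10 = -45 deg
  cos(-45 deg) = 0.7071, sin(-45 deg) = -0.7071
  joint[4] = (3.9498, -14.0402) + 5.7 * (0.7071, -0.7071) = (3.9498 + 4.0305, -14.0402 + -4.0305) = (7.9803, -18.0707)
End effector: (7.9803, -18.0707)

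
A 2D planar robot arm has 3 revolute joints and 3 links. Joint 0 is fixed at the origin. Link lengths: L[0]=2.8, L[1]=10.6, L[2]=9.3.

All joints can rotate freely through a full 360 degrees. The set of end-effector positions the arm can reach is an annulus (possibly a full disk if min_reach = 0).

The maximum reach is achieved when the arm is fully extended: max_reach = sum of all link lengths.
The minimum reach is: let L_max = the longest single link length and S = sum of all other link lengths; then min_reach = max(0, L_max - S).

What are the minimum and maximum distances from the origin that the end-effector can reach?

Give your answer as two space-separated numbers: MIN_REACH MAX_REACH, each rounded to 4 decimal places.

Link lengths: [2.8, 10.6, 9.3]
max_reach = 2.8 + 10.6 + 9.3 = 22.7
L_max = max([2.8, 10.6, 9.3]) = 10.6
S (sum of others) = 22.7 - 10.6 = 12.1
min_reach = max(0, 10.6 - 12.1) = max(0, -1.5) = 0

Answer: 0.0000 22.7000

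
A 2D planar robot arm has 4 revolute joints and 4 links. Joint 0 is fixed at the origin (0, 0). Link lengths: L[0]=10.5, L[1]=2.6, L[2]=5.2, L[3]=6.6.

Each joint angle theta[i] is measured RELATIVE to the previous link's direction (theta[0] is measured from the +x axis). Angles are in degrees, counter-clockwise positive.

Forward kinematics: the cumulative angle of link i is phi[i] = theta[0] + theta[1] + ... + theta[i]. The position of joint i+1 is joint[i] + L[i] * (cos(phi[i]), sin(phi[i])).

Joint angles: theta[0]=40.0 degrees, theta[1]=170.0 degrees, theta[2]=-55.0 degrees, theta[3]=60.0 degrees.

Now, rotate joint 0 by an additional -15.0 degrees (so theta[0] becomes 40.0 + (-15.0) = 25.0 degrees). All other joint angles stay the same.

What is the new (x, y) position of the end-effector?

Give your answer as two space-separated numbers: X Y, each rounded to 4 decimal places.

Answer: -3.1806 4.8497

Derivation:
joint[0] = (0.0000, 0.0000)  (base)
link 0: phi[0] = 25 = 25 deg
  cos(25 deg) = 0.9063, sin(25 deg) = 0.4226
  joint[1] = (0.0000, 0.0000) + 10.5 * (0.9063, 0.4226) = (0.0000 + 9.5162, 0.0000 + 4.4375) = (9.5162, 4.4375)
link 1: phi[1] = 25 + 170 = 195 deg
  cos(195 deg) = -0.9659, sin(195 deg) = -0.2588
  joint[2] = (9.5162, 4.4375) + 2.6 * (-0.9659, -0.2588) = (9.5162 + -2.5114, 4.4375 + -0.6729) = (7.0048, 3.7646)
link 2: phi[2] = 25 + 170 + -55 = 140 deg
  cos(140 deg) = -0.7660, sin(140 deg) = 0.6428
  joint[3] = (7.0048, 3.7646) + 5.2 * (-0.7660, 0.6428) = (7.0048 + -3.9834, 3.7646 + 3.3425) = (3.0214, 7.1071)
link 3: phi[3] = 25 + 170 + -55 + 60 = 200 deg
  cos(200 deg) = -0.9397, sin(200 deg) = -0.3420
  joint[4] = (3.0214, 7.1071) + 6.6 * (-0.9397, -0.3420) = (3.0214 + -6.2020, 7.1071 + -2.2573) = (-3.1806, 4.8497)
End effector: (-3.1806, 4.8497)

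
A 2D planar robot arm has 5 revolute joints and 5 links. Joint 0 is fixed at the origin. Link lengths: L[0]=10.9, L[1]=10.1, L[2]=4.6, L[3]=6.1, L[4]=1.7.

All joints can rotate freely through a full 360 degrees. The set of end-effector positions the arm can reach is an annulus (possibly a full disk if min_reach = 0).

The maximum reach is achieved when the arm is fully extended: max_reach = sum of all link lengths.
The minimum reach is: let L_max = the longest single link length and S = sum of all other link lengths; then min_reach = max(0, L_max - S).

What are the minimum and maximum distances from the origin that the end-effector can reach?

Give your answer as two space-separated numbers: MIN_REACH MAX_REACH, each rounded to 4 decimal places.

Link lengths: [10.9, 10.1, 4.6, 6.1, 1.7]
max_reach = 10.9 + 10.1 + 4.6 + 6.1 + 1.7 = 33.4
L_max = max([10.9, 10.1, 4.6, 6.1, 1.7]) = 10.9
S (sum of others) = 33.4 - 10.9 = 22.5
min_reach = max(0, 10.9 - 22.5) = max(0, -11.6) = 0

Answer: 0.0000 33.4000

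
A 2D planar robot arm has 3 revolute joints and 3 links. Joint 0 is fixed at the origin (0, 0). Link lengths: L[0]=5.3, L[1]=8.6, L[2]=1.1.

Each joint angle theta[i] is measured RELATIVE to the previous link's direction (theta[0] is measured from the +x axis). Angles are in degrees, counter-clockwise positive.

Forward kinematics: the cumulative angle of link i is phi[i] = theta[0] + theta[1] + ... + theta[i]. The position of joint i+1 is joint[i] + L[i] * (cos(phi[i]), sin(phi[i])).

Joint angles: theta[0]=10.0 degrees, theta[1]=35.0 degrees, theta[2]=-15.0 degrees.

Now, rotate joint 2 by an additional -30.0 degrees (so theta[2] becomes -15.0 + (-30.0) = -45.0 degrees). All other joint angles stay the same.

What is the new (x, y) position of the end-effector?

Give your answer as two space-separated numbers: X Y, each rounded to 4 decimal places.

joint[0] = (0.0000, 0.0000)  (base)
link 0: phi[0] = 10 = 10 deg
  cos(10 deg) = 0.9848, sin(10 deg) = 0.1736
  joint[1] = (0.0000, 0.0000) + 5.3 * (0.9848, 0.1736) = (0.0000 + 5.2195, 0.0000 + 0.9203) = (5.2195, 0.9203)
link 1: phi[1] = 10 + 35 = 45 deg
  cos(45 deg) = 0.7071, sin(45 deg) = 0.7071
  joint[2] = (5.2195, 0.9203) + 8.6 * (0.7071, 0.7071) = (5.2195 + 6.0811, 0.9203 + 6.0811) = (11.3006, 7.0015)
link 2: phi[2] = 10 + 35 + -45 = 0 deg
  cos(0 deg) = 1.0000, sin(0 deg) = 0.0000
  joint[3] = (11.3006, 7.0015) + 1.1 * (1.0000, 0.0000) = (11.3006 + 1.1000, 7.0015 + 0.0000) = (12.4006, 7.0015)
End effector: (12.4006, 7.0015)

Answer: 12.4006 7.0015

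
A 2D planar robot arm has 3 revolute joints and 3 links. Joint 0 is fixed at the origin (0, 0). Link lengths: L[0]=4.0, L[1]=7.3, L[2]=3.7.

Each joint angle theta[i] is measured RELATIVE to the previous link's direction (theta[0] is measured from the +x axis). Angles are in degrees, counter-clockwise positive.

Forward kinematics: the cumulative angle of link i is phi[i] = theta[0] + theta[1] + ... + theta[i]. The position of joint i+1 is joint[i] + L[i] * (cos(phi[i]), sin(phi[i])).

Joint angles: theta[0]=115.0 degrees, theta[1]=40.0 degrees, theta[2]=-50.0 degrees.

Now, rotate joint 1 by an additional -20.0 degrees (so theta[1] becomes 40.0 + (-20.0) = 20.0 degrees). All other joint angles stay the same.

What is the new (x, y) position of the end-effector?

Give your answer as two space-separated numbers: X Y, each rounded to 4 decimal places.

Answer: -6.5299 12.4730

Derivation:
joint[0] = (0.0000, 0.0000)  (base)
link 0: phi[0] = 115 = 115 deg
  cos(115 deg) = -0.4226, sin(115 deg) = 0.9063
  joint[1] = (0.0000, 0.0000) + 4 * (-0.4226, 0.9063) = (0.0000 + -1.6905, 0.0000 + 3.6252) = (-1.6905, 3.6252)
link 1: phi[1] = 115 + 20 = 135 deg
  cos(135 deg) = -0.7071, sin(135 deg) = 0.7071
  joint[2] = (-1.6905, 3.6252) + 7.3 * (-0.7071, 0.7071) = (-1.6905 + -5.1619, 3.6252 + 5.1619) = (-6.8524, 8.7871)
link 2: phi[2] = 115 + 20 + -50 = 85 deg
  cos(85 deg) = 0.0872, sin(85 deg) = 0.9962
  joint[3] = (-6.8524, 8.7871) + 3.7 * (0.0872, 0.9962) = (-6.8524 + 0.3225, 8.7871 + 3.6859) = (-6.5299, 12.4730)
End effector: (-6.5299, 12.4730)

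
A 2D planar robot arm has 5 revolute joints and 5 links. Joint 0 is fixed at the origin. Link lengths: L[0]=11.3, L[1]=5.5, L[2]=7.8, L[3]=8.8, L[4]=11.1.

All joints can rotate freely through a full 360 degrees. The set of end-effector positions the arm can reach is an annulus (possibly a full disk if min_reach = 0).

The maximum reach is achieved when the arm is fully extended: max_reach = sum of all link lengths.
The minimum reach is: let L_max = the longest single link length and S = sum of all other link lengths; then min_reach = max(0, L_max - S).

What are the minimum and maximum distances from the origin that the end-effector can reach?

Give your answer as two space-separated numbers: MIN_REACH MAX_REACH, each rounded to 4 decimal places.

Link lengths: [11.3, 5.5, 7.8, 8.8, 11.1]
max_reach = 11.3 + 5.5 + 7.8 + 8.8 + 11.1 = 44.5
L_max = max([11.3, 5.5, 7.8, 8.8, 11.1]) = 11.3
S (sum of others) = 44.5 - 11.3 = 33.2
min_reach = max(0, 11.3 - 33.2) = max(0, -21.9) = 0

Answer: 0.0000 44.5000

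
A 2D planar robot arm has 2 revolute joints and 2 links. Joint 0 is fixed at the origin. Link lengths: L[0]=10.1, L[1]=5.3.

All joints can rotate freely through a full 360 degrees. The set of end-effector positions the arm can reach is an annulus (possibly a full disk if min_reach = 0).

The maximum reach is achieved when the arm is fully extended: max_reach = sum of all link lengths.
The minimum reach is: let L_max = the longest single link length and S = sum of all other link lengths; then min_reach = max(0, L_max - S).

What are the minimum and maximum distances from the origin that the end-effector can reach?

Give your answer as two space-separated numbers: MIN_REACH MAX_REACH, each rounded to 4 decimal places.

Link lengths: [10.1, 5.3]
max_reach = 10.1 + 5.3 = 15.4
L_max = max([10.1, 5.3]) = 10.1
S (sum of others) = 15.4 - 10.1 = 5.3
min_reach = max(0, 10.1 - 5.3) = max(0, 4.8) = 4.8

Answer: 4.8000 15.4000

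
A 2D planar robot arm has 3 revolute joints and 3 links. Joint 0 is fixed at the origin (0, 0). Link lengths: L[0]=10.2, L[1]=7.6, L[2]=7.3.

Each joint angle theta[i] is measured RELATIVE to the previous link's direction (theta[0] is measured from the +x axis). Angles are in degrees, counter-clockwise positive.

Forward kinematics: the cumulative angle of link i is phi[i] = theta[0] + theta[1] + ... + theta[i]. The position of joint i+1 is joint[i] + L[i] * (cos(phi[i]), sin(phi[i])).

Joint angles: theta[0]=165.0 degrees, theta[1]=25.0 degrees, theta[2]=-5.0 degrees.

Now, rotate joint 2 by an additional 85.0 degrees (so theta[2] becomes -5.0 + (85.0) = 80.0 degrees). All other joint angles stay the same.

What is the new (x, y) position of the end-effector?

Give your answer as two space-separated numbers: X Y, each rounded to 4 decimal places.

joint[0] = (0.0000, 0.0000)  (base)
link 0: phi[0] = 165 = 165 deg
  cos(165 deg) = -0.9659, sin(165 deg) = 0.2588
  joint[1] = (0.0000, 0.0000) + 10.2 * (-0.9659, 0.2588) = (0.0000 + -9.8524, 0.0000 + 2.6400) = (-9.8524, 2.6400)
link 1: phi[1] = 165 + 25 = 190 deg
  cos(190 deg) = -0.9848, sin(190 deg) = -0.1736
  joint[2] = (-9.8524, 2.6400) + 7.6 * (-0.9848, -0.1736) = (-9.8524 + -7.4845, 2.6400 + -1.3197) = (-17.3370, 1.3202)
link 2: phi[2] = 165 + 25 + 80 = 270 deg
  cos(270 deg) = -0.0000, sin(270 deg) = -1.0000
  joint[3] = (-17.3370, 1.3202) + 7.3 * (-0.0000, -1.0000) = (-17.3370 + -0.0000, 1.3202 + -7.3000) = (-17.3370, -5.9798)
End effector: (-17.3370, -5.9798)

Answer: -17.3370 -5.9798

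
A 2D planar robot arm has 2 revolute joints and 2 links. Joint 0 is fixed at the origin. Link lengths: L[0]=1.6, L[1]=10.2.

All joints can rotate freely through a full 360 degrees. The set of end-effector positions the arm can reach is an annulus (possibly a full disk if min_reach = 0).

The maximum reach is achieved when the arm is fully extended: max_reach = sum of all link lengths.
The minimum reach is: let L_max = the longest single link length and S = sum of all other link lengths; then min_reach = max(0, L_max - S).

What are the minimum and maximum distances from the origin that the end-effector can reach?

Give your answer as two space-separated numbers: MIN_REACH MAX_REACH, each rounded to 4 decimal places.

Answer: 8.6000 11.8000

Derivation:
Link lengths: [1.6, 10.2]
max_reach = 1.6 + 10.2 = 11.8
L_max = max([1.6, 10.2]) = 10.2
S (sum of others) = 11.8 - 10.2 = 1.6
min_reach = max(0, 10.2 - 1.6) = max(0, 8.6) = 8.6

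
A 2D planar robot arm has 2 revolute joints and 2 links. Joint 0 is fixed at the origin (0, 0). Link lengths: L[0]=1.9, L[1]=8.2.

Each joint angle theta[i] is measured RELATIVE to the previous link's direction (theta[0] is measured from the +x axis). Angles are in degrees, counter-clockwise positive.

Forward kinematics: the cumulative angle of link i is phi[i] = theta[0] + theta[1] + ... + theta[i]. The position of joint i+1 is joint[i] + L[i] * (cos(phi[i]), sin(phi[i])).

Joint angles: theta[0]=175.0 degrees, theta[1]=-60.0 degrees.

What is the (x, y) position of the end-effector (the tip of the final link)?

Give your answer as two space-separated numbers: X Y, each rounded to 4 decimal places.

Answer: -5.3582 7.5973

Derivation:
joint[0] = (0.0000, 0.0000)  (base)
link 0: phi[0] = 175 = 175 deg
  cos(175 deg) = -0.9962, sin(175 deg) = 0.0872
  joint[1] = (0.0000, 0.0000) + 1.9 * (-0.9962, 0.0872) = (0.0000 + -1.8928, 0.0000 + 0.1656) = (-1.8928, 0.1656)
link 1: phi[1] = 175 + -60 = 115 deg
  cos(115 deg) = -0.4226, sin(115 deg) = 0.9063
  joint[2] = (-1.8928, 0.1656) + 8.2 * (-0.4226, 0.9063) = (-1.8928 + -3.4655, 0.1656 + 7.4317) = (-5.3582, 7.5973)
End effector: (-5.3582, 7.5973)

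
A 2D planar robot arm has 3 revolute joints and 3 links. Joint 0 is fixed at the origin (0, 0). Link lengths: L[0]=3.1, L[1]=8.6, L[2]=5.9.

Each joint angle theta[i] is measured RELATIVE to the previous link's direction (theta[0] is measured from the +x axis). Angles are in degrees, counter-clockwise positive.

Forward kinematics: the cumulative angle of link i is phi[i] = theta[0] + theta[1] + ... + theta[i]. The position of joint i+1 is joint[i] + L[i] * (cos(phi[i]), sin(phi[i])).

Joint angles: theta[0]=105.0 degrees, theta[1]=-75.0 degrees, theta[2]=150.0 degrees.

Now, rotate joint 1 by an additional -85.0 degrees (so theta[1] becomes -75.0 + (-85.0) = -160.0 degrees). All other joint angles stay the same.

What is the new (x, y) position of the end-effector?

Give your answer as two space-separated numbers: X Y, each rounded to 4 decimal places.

Answer: 3.6162 1.8272

Derivation:
joint[0] = (0.0000, 0.0000)  (base)
link 0: phi[0] = 105 = 105 deg
  cos(105 deg) = -0.2588, sin(105 deg) = 0.9659
  joint[1] = (0.0000, 0.0000) + 3.1 * (-0.2588, 0.9659) = (0.0000 + -0.8023, 0.0000 + 2.9944) = (-0.8023, 2.9944)
link 1: phi[1] = 105 + -160 = -55 deg
  cos(-55 deg) = 0.5736, sin(-55 deg) = -0.8192
  joint[2] = (-0.8023, 2.9944) + 8.6 * (0.5736, -0.8192) = (-0.8023 + 4.9328, 2.9944 + -7.0447) = (4.1304, -4.0503)
link 2: phi[2] = 105 + -160 + 150 = 95 deg
  cos(95 deg) = -0.0872, sin(95 deg) = 0.9962
  joint[3] = (4.1304, -4.0503) + 5.9 * (-0.0872, 0.9962) = (4.1304 + -0.5142, -4.0503 + 5.8775) = (3.6162, 1.8272)
End effector: (3.6162, 1.8272)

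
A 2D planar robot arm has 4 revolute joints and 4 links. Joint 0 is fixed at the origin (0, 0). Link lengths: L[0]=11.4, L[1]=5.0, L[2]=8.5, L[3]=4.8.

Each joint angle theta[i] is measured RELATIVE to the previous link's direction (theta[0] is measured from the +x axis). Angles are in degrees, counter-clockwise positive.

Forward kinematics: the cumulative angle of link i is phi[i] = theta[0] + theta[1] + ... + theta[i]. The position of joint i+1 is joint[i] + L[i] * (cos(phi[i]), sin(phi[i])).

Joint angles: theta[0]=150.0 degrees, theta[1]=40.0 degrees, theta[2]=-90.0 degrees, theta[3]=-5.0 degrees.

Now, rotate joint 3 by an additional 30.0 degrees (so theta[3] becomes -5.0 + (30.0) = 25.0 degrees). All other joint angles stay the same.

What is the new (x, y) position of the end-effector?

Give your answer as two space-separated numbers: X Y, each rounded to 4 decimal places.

joint[0] = (0.0000, 0.0000)  (base)
link 0: phi[0] = 150 = 150 deg
  cos(150 deg) = -0.8660, sin(150 deg) = 0.5000
  joint[1] = (0.0000, 0.0000) + 11.4 * (-0.8660, 0.5000) = (0.0000 + -9.8727, 0.0000 + 5.7000) = (-9.8727, 5.7000)
link 1: phi[1] = 150 + 40 = 190 deg
  cos(190 deg) = -0.9848, sin(190 deg) = -0.1736
  joint[2] = (-9.8727, 5.7000) + 5 * (-0.9848, -0.1736) = (-9.8727 + -4.9240, 5.7000 + -0.8682) = (-14.7967, 4.8318)
link 2: phi[2] = 150 + 40 + -90 = 100 deg
  cos(100 deg) = -0.1736, sin(100 deg) = 0.9848
  joint[3] = (-14.7967, 4.8318) + 8.5 * (-0.1736, 0.9848) = (-14.7967 + -1.4760, 4.8318 + 8.3709) = (-16.2727, 13.2026)
link 3: phi[3] = 150 + 40 + -90 + 25 = 125 deg
  cos(125 deg) = -0.5736, sin(125 deg) = 0.8192
  joint[4] = (-16.2727, 13.2026) + 4.8 * (-0.5736, 0.8192) = (-16.2727 + -2.7532, 13.2026 + 3.9319) = (-19.0259, 17.1346)
End effector: (-19.0259, 17.1346)

Answer: -19.0259 17.1346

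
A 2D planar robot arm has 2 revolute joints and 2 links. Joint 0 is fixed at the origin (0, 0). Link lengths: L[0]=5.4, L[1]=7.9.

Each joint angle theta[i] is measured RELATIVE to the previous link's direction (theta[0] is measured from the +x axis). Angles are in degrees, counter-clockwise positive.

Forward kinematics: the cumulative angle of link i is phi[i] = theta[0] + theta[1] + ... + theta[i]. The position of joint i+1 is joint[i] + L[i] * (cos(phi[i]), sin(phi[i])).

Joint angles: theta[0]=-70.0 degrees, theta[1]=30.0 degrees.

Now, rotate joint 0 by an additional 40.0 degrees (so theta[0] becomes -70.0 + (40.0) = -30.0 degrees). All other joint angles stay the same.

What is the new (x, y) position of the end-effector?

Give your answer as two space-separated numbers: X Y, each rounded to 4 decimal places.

Answer: 12.5765 -2.7000

Derivation:
joint[0] = (0.0000, 0.0000)  (base)
link 0: phi[0] = -30 = -30 deg
  cos(-30 deg) = 0.8660, sin(-30 deg) = -0.5000
  joint[1] = (0.0000, 0.0000) + 5.4 * (0.8660, -0.5000) = (0.0000 + 4.6765, 0.0000 + -2.7000) = (4.6765, -2.7000)
link 1: phi[1] = -30 + 30 = 0 deg
  cos(0 deg) = 1.0000, sin(0 deg) = 0.0000
  joint[2] = (4.6765, -2.7000) + 7.9 * (1.0000, 0.0000) = (4.6765 + 7.9000, -2.7000 + 0.0000) = (12.5765, -2.7000)
End effector: (12.5765, -2.7000)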